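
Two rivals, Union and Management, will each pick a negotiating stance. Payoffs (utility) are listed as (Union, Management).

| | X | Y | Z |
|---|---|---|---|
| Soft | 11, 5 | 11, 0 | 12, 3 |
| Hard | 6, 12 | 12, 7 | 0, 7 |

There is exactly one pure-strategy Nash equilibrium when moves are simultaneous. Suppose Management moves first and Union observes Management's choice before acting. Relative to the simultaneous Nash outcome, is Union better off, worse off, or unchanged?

Solve by backward induction (Management leads).
- X → Union plays Soft (best of 11, 6); Management gets 5.
- Y → Union plays Hard (best of 11, 12); Management gets 7.
- Z → Union plays Soft (best of 12, 0); Management gets 3.
Management's induced payoffs are 5, 7, 3, so Management commits to Y. Subgame-perfect outcome: (Hard, Y) with payoffs (12, 7).
For the simultaneous game, intersect best replies.
Union's best replies: X→Soft; Y→Hard; Z→Soft.
Management's best replies: Soft→X; Hard→X.
Only (Soft, X) has each player best-responding; Nash payoffs (11, 5).
Union earns 12 sequentially versus 11 at the Nash outcome: better off.

better off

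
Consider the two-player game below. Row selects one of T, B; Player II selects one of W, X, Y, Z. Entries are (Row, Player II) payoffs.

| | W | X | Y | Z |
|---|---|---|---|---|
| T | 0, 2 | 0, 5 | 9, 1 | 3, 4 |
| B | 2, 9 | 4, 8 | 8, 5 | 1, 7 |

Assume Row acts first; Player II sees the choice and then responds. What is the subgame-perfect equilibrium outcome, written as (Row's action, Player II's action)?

(B, W)

Backward induction with Row moving first.
- T: Player II compares 2, 5, 1, 4 and picks X; Row would get 0.
- B: Player II compares 9, 8, 5, 7 and picks W; Row would get 2.
Maximizing over 0, 2, Row chooses B. Subgame-perfect outcome: (B, W) with payoffs (2, 9).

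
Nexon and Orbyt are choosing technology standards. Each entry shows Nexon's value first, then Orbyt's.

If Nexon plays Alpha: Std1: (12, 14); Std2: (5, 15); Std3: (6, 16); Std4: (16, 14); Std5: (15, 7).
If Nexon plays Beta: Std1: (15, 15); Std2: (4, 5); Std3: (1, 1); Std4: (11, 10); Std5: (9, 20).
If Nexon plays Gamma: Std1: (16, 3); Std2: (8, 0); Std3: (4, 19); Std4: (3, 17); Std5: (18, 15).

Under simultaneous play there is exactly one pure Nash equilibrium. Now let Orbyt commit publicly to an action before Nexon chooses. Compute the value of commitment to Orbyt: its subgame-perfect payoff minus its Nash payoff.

0

Nexon best-responds to each possible Orbyt move:
- Std1 → Nexon plays Gamma (best of 12, 15, 16); Orbyt gets 3.
- Std2 → Nexon plays Gamma (best of 5, 4, 8); Orbyt gets 0.
- Std3 → Nexon plays Alpha (best of 6, 1, 4); Orbyt gets 16.
- Std4 → Nexon plays Alpha (best of 16, 11, 3); Orbyt gets 14.
- Std5 → Nexon plays Gamma (best of 15, 9, 18); Orbyt gets 15.
Maximizing over 3, 0, 16, 14, 15, Orbyt chooses Std3. Subgame-perfect outcome: (Alpha, Std3) with payoffs (6, 16).
For the simultaneous game, intersect best replies.
Nexon's best replies: Std1→Gamma; Std2→Gamma; Std3→Alpha; Std4→Alpha; Std5→Gamma.
Orbyt's best replies: Alpha→Std3; Beta→Std5; Gamma→Std3.
The unique mutual best reply is (Alpha, Std3), giving (6, 16).
Orbyt's commitment gain: 16 − 16 = 0.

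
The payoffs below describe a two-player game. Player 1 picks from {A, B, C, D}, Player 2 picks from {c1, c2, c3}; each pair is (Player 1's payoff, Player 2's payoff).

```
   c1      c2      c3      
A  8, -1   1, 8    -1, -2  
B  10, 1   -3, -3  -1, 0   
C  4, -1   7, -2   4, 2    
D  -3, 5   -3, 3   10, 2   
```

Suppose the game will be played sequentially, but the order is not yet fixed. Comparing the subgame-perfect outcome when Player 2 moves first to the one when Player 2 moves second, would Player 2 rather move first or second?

If Player 1 leads: Player 2's best replies are A→c2, B→c1, C→c3, D→c1; Player 1's induced payoffs 1, 10, 4, -3; outcome (B, c1), payoffs (10, 1).
If Player 2 leads: Player 1's best replies are c1→B, c2→C, c3→D; Player 2's induced payoffs 1, -2, 2; outcome (D, c3), payoffs (10, 2).
Player 2 gets 2 moving first and 1 moving second, so Player 2 prefers to move first.

first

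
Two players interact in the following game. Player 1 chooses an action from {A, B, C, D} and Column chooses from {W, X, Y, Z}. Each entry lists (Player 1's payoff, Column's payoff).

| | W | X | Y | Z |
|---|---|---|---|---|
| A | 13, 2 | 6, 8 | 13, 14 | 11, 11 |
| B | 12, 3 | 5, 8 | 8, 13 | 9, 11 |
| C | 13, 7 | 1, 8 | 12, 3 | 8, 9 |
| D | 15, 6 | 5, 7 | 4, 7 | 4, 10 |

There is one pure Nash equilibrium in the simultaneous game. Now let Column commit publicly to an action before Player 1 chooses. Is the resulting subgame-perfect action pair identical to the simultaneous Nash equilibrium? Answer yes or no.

Work backward from Player 1's decision.
- W → Player 1 plays D (best of 13, 12, 13, 15); Column gets 6.
- X → Player 1 plays A (best of 6, 5, 1, 5); Column gets 8.
- Y → Player 1 plays A (best of 13, 8, 12, 4); Column gets 14.
- Z → Player 1 plays A (best of 11, 9, 8, 4); Column gets 11.
Among 6, 8, 14, 11, the best is 14 at Y. Subgame-perfect outcome: (A, Y) with payoffs (13, 14).
Under simultaneous play:
Player 1's best replies: W→D; X→A; Y→A; Z→A.
Column's best replies: A→Y; B→Y; C→Z; D→Z.
The unique mutual best reply is (A, Y), giving (13, 14).
Sequential outcome (A, Y) coincides with the Nash profile (A, Y).

yes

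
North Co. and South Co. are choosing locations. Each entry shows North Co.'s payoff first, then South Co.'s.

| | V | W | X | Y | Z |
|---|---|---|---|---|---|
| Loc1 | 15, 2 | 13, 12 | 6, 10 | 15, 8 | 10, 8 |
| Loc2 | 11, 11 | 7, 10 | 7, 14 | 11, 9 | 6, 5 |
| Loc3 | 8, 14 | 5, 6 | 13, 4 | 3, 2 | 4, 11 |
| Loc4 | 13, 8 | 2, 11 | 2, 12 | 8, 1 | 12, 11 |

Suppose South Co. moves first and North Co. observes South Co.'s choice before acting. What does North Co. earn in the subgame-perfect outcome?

North Co. best-responds to each possible South Co. move:
- V: BR = Loc1, leader payoff 2.
- W: BR = Loc1, leader payoff 12.
- X: BR = Loc3, leader payoff 4.
- Y: BR = Loc1, leader payoff 8.
- Z: BR = Loc4, leader payoff 11.
Among 2, 12, 4, 8, 11, the best is 12 at W. Subgame-perfect outcome: (Loc1, W) with payoffs (13, 12).

13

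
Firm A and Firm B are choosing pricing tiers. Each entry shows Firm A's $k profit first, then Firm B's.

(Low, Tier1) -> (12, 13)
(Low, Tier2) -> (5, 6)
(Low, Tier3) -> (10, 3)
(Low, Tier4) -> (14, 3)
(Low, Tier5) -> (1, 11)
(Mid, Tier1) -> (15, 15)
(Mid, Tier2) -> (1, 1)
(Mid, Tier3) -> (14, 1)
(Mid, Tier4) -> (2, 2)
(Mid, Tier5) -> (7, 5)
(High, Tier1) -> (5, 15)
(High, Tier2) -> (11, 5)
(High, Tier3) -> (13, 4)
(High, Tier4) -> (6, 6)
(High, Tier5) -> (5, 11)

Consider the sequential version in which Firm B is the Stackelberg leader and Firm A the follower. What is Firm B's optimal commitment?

Tier1

Solve by backward induction (Firm B leads).
- Tier1: BR = Mid, leader payoff 15.
- Tier2: BR = High, leader payoff 5.
- Tier3: BR = Mid, leader payoff 1.
- Tier4: BR = Low, leader payoff 3.
- Tier5: BR = Mid, leader payoff 5.
Firm B's induced payoffs are 15, 5, 1, 3, 5, so Firm B commits to Tier1. Subgame-perfect outcome: (Mid, Tier1) with payoffs (15, 15).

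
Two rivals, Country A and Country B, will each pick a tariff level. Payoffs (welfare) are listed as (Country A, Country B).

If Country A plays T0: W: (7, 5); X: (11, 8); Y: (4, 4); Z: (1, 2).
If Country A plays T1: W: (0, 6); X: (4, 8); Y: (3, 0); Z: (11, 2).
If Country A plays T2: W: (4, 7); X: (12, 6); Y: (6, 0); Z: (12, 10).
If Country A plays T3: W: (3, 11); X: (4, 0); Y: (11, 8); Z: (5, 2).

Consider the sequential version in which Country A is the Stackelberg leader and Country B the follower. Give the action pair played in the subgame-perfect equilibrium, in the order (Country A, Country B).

Country B best-responds to each possible Country A move:
- T0: BR = X, leader payoff 11.
- T1: BR = X, leader payoff 4.
- T2: BR = Z, leader payoff 12.
- T3: BR = W, leader payoff 3.
Maximizing over 11, 4, 12, 3, Country A chooses T2. Subgame-perfect outcome: (T2, Z) with payoffs (12, 10).

(T2, Z)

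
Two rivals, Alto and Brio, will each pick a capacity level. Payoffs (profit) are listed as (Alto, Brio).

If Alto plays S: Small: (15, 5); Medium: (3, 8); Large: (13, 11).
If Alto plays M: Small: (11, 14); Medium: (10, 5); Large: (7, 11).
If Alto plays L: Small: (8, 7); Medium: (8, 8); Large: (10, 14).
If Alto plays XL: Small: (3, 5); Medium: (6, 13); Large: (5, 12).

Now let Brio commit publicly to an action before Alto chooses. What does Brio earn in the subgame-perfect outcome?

Solve by backward induction (Brio leads).
- Small: BR = S, leader payoff 5.
- Medium: BR = M, leader payoff 5.
- Large: BR = S, leader payoff 11.
Among 5, 5, 11, the best is 11 at Large. Subgame-perfect outcome: (S, Large) with payoffs (13, 11).

11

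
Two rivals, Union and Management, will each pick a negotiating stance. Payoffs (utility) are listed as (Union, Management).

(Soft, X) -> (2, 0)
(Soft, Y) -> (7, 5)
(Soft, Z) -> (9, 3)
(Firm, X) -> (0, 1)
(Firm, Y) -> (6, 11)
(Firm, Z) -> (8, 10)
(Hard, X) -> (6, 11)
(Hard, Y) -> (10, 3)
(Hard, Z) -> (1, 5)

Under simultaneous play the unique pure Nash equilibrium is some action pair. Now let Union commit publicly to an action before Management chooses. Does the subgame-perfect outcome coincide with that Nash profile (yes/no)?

Work backward from Management's decision.
- Soft → Management plays Y (best of 0, 5, 3); Union gets 7.
- Firm → Management plays Y (best of 1, 11, 10); Union gets 6.
- Hard → Management plays X (best of 11, 3, 5); Union gets 6.
Maximizing over 7, 6, 6, Union chooses Soft. Subgame-perfect outcome: (Soft, Y) with payoffs (7, 5).
Now find the simultaneous Nash equilibrium.
Union's best replies: X→Hard; Y→Hard; Z→Soft.
Management's best replies: Soft→Y; Firm→Y; Hard→X.
The unique mutual best reply is (Hard, X), giving (6, 11).
Sequential outcome (Soft, Y) differs from the Nash profile (Hard, X).

no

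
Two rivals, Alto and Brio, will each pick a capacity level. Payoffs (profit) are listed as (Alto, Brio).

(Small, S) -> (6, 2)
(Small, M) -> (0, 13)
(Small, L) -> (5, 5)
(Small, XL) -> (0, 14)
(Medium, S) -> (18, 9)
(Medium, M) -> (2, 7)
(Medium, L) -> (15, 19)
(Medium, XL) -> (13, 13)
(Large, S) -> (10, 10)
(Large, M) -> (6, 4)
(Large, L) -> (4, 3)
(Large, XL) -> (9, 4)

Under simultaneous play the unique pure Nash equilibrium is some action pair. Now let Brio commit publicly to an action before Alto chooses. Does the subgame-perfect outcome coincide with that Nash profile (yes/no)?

yes

Solve by backward induction (Brio leads).
- S: Alto compares 6, 18, 10 and picks Medium; Brio would get 9.
- M: Alto compares 0, 2, 6 and picks Large; Brio would get 4.
- L: Alto compares 5, 15, 4 and picks Medium; Brio would get 19.
- XL: Alto compares 0, 13, 9 and picks Medium; Brio would get 13.
Maximizing over 9, 4, 19, 13, Brio chooses L. Subgame-perfect outcome: (Medium, L) with payoffs (15, 19).
Under simultaneous play:
Alto's best replies: S→Medium; M→Large; L→Medium; XL→Medium.
Brio's best replies: Small→XL; Medium→L; Large→S.
Only (Medium, L) has each player best-responding; Nash payoffs (15, 19).
Sequential outcome (Medium, L) coincides with the Nash profile (Medium, L).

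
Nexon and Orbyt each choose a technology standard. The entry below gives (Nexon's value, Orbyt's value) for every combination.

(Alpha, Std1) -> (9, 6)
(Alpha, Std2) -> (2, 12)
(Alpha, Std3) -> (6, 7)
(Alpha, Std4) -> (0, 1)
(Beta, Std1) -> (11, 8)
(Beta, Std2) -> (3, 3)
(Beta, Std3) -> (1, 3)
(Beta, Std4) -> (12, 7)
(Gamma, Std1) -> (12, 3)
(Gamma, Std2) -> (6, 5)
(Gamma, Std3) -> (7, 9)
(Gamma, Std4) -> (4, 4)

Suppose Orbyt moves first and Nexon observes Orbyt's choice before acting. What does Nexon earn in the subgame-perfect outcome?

Nexon best-responds to each possible Orbyt move:
- Std1: BR = Gamma, leader payoff 3.
- Std2: BR = Gamma, leader payoff 5.
- Std3: BR = Gamma, leader payoff 9.
- Std4: BR = Beta, leader payoff 7.
Orbyt's induced payoffs are 3, 5, 9, 7, so Orbyt commits to Std3. Subgame-perfect outcome: (Gamma, Std3) with payoffs (7, 9).

7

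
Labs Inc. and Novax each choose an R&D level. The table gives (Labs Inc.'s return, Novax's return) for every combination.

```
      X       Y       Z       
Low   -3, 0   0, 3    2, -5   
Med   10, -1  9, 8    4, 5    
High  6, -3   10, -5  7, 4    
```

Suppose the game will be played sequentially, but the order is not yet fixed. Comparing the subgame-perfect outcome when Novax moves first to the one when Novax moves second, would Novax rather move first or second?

If Labs Inc. leads: Novax's best replies are Low→Y, Med→Y, High→Z; Labs Inc.'s induced payoffs 0, 9, 7; outcome (Med, Y), payoffs (9, 8).
If Novax leads: Labs Inc.'s best replies are X→Med, Y→High, Z→High; Novax's induced payoffs -1, -5, 4; outcome (High, Z), payoffs (7, 4).
Novax gets 4 moving first and 8 moving second, so Novax prefers to move second.

second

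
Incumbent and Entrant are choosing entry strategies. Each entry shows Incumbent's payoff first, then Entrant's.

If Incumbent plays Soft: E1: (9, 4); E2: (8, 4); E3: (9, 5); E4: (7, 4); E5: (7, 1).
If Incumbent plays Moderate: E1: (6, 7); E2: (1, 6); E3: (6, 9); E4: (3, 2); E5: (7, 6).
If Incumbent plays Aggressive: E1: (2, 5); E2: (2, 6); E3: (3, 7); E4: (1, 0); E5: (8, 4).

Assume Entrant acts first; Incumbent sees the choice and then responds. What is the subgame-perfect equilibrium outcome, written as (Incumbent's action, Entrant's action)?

Work backward from Incumbent's decision.
- E1: Incumbent compares 9, 6, 2 and picks Soft; Entrant would get 4.
- E2: Incumbent compares 8, 1, 2 and picks Soft; Entrant would get 4.
- E3: Incumbent compares 9, 6, 3 and picks Soft; Entrant would get 5.
- E4: Incumbent compares 7, 3, 1 and picks Soft; Entrant would get 4.
- E5: Incumbent compares 7, 7, 8 and picks Aggressive; Entrant would get 4.
Maximizing over 4, 4, 5, 4, 4, Entrant chooses E3. Subgame-perfect outcome: (Soft, E3) with payoffs (9, 5).

(Soft, E3)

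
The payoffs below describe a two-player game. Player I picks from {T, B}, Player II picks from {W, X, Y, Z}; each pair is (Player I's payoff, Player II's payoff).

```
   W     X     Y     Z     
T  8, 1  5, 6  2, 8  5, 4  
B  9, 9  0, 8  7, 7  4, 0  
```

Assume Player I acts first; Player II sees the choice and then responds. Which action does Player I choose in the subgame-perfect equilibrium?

Solve by backward induction (Player I leads).
- T: Player II compares 1, 6, 8, 4 and picks Y; Player I would get 2.
- B: Player II compares 9, 8, 7, 0 and picks W; Player I would get 9.
Among 2, 9, the best is 9 at B. Subgame-perfect outcome: (B, W) with payoffs (9, 9).

B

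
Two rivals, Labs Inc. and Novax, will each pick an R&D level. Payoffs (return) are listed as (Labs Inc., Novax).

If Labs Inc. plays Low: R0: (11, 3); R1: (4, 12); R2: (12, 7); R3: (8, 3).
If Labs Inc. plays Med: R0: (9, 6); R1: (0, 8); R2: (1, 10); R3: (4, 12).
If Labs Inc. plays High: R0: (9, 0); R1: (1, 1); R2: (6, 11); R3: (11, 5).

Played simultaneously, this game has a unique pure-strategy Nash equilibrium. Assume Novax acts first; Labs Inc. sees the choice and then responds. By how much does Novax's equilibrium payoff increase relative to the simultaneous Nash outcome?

0

Work backward from Labs Inc.'s decision.
- R0: Labs Inc. compares 11, 9, 9 and picks Low; Novax would get 3.
- R1: Labs Inc. compares 4, 0, 1 and picks Low; Novax would get 12.
- R2: Labs Inc. compares 12, 1, 6 and picks Low; Novax would get 7.
- R3: Labs Inc. compares 8, 4, 11 and picks High; Novax would get 5.
Maximizing over 3, 12, 7, 5, Novax chooses R1. Subgame-perfect outcome: (Low, R1) with payoffs (4, 12).
Now find the simultaneous Nash equilibrium.
Labs Inc.'s best replies: R0→Low; R1→Low; R2→Low; R3→High.
Novax's best replies: Low→R1; Med→R3; High→R2.
The unique mutual best reply is (Low, R1), giving (4, 12).
Novax's commitment gain: 12 − 12 = 0.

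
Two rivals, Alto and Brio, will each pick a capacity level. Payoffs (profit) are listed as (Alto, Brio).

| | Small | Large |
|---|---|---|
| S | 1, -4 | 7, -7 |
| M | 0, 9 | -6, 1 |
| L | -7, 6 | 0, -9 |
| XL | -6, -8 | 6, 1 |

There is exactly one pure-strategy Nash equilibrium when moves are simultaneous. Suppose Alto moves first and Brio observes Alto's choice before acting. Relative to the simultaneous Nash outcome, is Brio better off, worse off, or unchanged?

Work backward from Brio's decision.
- S → Brio plays Small (best of -4, -7); Alto gets 1.
- M → Brio plays Small (best of 9, 1); Alto gets 0.
- L → Brio plays Small (best of 6, -9); Alto gets -7.
- XL → Brio plays Large (best of -8, 1); Alto gets 6.
Alto's induced payoffs are 1, 0, -7, 6, so Alto commits to XL. Subgame-perfect outcome: (XL, Large) with payoffs (6, 1).
Now find the simultaneous Nash equilibrium.
Alto's best replies: Small→S; Large→S.
Brio's best replies: S→Small; M→Small; L→Small; XL→Large.
Only (S, Small) has each player best-responding; Nash payoffs (1, -4).
Brio earns 1 sequentially versus -4 at the Nash outcome: better off.

better off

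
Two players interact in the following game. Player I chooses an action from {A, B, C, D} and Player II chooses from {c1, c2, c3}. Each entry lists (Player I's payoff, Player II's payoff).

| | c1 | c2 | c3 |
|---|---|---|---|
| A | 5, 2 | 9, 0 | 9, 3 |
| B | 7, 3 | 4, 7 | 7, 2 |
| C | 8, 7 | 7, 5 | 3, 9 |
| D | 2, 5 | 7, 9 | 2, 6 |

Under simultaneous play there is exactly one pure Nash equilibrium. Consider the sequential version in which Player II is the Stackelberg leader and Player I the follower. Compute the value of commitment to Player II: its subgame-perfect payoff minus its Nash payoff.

4

Work backward from Player I's decision.
- c1 → Player I plays C (best of 5, 7, 8, 2); Player II gets 7.
- c2 → Player I plays A (best of 9, 4, 7, 7); Player II gets 0.
- c3 → Player I plays A (best of 9, 7, 3, 2); Player II gets 3.
Among 7, 0, 3, the best is 7 at c1. Subgame-perfect outcome: (C, c1) with payoffs (8, 7).
For the simultaneous game, intersect best replies.
Player I's best replies: c1→C; c2→A; c3→A.
Player II's best replies: A→c3; B→c2; C→c3; D→c2.
Only (A, c3) has each player best-responding; Nash payoffs (9, 3).
Player II's commitment gain: 7 − 3 = 4.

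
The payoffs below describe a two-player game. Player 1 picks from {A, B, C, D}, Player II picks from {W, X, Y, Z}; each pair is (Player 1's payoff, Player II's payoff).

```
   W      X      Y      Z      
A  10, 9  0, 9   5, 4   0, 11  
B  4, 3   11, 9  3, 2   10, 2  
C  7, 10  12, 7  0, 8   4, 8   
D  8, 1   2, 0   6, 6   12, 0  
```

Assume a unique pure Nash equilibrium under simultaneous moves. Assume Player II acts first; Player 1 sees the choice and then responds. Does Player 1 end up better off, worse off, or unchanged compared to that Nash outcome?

Work backward from Player 1's decision.
- W: Player 1 compares 10, 4, 7, 8 and picks A; Player II would get 9.
- X: Player 1 compares 0, 11, 12, 2 and picks C; Player II would get 7.
- Y: Player 1 compares 5, 3, 0, 6 and picks D; Player II would get 6.
- Z: Player 1 compares 0, 10, 4, 12 and picks D; Player II would get 0.
Maximizing over 9, 7, 6, 0, Player II chooses W. Subgame-perfect outcome: (A, W) with payoffs (10, 9).
Now find the simultaneous Nash equilibrium.
Player 1's best replies: W→A; X→C; Y→D; Z→D.
Player II's best replies: A→Z; B→X; C→W; D→Y.
The unique mutual best reply is (D, Y), giving (6, 6).
Player 1 earns 10 sequentially versus 6 at the Nash outcome: better off.

better off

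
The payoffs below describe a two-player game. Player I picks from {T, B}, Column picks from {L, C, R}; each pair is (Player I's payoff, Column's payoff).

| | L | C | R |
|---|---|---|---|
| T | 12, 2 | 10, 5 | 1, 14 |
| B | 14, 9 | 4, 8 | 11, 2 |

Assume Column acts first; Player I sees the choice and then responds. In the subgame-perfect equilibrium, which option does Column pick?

Backward induction with Column moving first.
- L → Player I plays B (best of 12, 14); Column gets 9.
- C → Player I plays T (best of 10, 4); Column gets 5.
- R → Player I plays B (best of 1, 11); Column gets 2.
Maximizing over 9, 5, 2, Column chooses L. Subgame-perfect outcome: (B, L) with payoffs (14, 9).

L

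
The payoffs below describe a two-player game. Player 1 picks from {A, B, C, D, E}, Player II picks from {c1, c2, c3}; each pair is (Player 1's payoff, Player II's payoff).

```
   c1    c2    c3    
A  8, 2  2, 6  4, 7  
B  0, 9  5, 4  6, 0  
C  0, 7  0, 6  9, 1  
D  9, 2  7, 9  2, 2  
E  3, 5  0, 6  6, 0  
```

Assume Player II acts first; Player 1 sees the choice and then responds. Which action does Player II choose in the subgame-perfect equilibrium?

Solve by backward induction (Player II leads).
- c1: Player 1 compares 8, 0, 0, 9, 3 and picks D; Player II would get 2.
- c2: Player 1 compares 2, 5, 0, 7, 0 and picks D; Player II would get 9.
- c3: Player 1 compares 4, 6, 9, 2, 6 and picks C; Player II would get 1.
Player II's induced payoffs are 2, 9, 1, so Player II commits to c2. Subgame-perfect outcome: (D, c2) with payoffs (7, 9).

c2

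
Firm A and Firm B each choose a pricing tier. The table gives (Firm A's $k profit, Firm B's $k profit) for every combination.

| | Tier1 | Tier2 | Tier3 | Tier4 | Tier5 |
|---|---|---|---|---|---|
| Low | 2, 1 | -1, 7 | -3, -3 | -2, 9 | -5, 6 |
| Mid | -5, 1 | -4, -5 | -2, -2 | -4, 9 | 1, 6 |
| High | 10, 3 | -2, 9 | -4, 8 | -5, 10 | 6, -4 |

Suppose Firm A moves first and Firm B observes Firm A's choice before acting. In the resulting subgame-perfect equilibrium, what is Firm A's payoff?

Solve by backward induction (Firm A leads).
- Low: BR = Tier4, leader payoff -2.
- Mid: BR = Tier4, leader payoff -4.
- High: BR = Tier4, leader payoff -5.
Among -2, -4, -5, the best is -2 at Low. Subgame-perfect outcome: (Low, Tier4) with payoffs (-2, 9).

-2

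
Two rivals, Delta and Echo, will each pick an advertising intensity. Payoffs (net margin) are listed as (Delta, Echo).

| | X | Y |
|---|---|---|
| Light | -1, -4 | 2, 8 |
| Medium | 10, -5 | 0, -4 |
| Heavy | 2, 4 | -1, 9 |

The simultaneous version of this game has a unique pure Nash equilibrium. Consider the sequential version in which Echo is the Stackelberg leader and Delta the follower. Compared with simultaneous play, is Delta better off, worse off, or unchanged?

Backward induction with Echo moving first.
- X: BR = Medium, leader payoff -5.
- Y: BR = Light, leader payoff 8.
Among -5, 8, the best is 8 at Y. Subgame-perfect outcome: (Light, Y) with payoffs (2, 8).
For the simultaneous game, intersect best replies.
Delta's best replies: X→Medium; Y→Light.
Echo's best replies: Light→Y; Medium→Y; Heavy→Y.
Only (Light, Y) has each player best-responding; Nash payoffs (2, 8).
Delta earns 2 sequentially versus 2 at the Nash outcome: unchanged.

unchanged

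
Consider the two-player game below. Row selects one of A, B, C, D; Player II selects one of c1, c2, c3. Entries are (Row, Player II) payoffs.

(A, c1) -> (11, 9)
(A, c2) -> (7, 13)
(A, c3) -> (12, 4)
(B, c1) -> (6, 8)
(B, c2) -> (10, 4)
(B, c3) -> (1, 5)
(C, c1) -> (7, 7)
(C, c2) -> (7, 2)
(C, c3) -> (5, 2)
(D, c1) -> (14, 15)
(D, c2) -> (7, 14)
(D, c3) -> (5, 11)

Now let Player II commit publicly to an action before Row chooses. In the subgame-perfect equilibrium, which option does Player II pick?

Solve by backward induction (Player II leads).
- c1: Row compares 11, 6, 7, 14 and picks D; Player II would get 15.
- c2: Row compares 7, 10, 7, 7 and picks B; Player II would get 4.
- c3: Row compares 12, 1, 5, 5 and picks A; Player II would get 4.
Among 15, 4, 4, the best is 15 at c1. Subgame-perfect outcome: (D, c1) with payoffs (14, 15).

c1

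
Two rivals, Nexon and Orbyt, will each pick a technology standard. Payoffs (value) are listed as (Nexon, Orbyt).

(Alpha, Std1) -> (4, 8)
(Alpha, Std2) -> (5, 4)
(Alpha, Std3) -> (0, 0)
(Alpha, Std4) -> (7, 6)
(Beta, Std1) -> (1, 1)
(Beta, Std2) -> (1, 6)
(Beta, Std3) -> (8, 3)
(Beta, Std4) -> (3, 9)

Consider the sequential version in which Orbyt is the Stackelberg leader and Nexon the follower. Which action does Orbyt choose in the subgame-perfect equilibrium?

Std1

Backward induction with Orbyt moving first.
- Std1 → Nexon plays Alpha (best of 4, 1); Orbyt gets 8.
- Std2 → Nexon plays Alpha (best of 5, 1); Orbyt gets 4.
- Std3 → Nexon plays Beta (best of 0, 8); Orbyt gets 3.
- Std4 → Nexon plays Alpha (best of 7, 3); Orbyt gets 6.
Orbyt's induced payoffs are 8, 4, 3, 6, so Orbyt commits to Std1. Subgame-perfect outcome: (Alpha, Std1) with payoffs (4, 8).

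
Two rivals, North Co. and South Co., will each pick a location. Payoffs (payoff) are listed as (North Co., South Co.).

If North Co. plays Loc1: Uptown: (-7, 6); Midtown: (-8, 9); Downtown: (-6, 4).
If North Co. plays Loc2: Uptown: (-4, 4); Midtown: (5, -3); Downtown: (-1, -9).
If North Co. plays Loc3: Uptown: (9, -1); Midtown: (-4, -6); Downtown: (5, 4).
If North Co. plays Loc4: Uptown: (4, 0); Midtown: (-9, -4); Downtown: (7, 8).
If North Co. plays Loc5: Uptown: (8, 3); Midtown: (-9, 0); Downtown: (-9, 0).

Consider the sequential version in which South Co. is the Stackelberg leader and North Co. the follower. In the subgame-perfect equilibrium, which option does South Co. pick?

Backward induction with South Co. moving first.
- Uptown: BR = Loc3, leader payoff -1.
- Midtown: BR = Loc2, leader payoff -3.
- Downtown: BR = Loc4, leader payoff 8.
South Co.'s induced payoffs are -1, -3, 8, so South Co. commits to Downtown. Subgame-perfect outcome: (Loc4, Downtown) with payoffs (7, 8).

Downtown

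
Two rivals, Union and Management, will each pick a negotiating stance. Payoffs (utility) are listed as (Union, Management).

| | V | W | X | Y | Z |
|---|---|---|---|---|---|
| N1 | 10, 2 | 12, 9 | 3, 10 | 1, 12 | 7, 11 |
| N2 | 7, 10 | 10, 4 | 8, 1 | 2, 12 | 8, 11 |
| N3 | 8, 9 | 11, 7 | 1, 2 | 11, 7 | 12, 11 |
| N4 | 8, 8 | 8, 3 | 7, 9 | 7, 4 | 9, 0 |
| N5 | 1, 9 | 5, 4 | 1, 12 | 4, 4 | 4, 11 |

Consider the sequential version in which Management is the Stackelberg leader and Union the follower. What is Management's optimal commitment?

Solve by backward induction (Management leads).
- V: Union compares 10, 7, 8, 8, 1 and picks N1; Management would get 2.
- W: Union compares 12, 10, 11, 8, 5 and picks N1; Management would get 9.
- X: Union compares 3, 8, 1, 7, 1 and picks N2; Management would get 1.
- Y: Union compares 1, 2, 11, 7, 4 and picks N3; Management would get 7.
- Z: Union compares 7, 8, 12, 9, 4 and picks N3; Management would get 11.
Management's induced payoffs are 2, 9, 1, 7, 11, so Management commits to Z. Subgame-perfect outcome: (N3, Z) with payoffs (12, 11).

Z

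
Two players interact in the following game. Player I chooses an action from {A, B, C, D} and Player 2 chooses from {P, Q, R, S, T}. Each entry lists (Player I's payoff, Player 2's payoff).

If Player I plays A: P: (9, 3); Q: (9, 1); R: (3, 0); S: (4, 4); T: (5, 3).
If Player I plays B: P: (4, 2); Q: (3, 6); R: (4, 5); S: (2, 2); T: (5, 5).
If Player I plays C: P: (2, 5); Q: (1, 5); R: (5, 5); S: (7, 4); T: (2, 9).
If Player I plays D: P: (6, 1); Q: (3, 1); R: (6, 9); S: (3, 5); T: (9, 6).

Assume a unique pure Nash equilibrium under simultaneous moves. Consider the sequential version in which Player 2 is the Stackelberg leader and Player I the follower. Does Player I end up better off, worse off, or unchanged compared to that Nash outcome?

Solve by backward induction (Player 2 leads).
- P: Player I compares 9, 4, 2, 6 and picks A; Player 2 would get 3.
- Q: Player I compares 9, 3, 1, 3 and picks A; Player 2 would get 1.
- R: Player I compares 3, 4, 5, 6 and picks D; Player 2 would get 9.
- S: Player I compares 4, 2, 7, 3 and picks C; Player 2 would get 4.
- T: Player I compares 5, 5, 2, 9 and picks D; Player 2 would get 6.
Among 3, 1, 9, 4, 6, the best is 9 at R. Subgame-perfect outcome: (D, R) with payoffs (6, 9).
Under simultaneous play:
Player I's best replies: P→A; Q→A; R→D; S→C; T→D.
Player 2's best replies: A→S; B→Q; C→T; D→R.
The unique mutual best reply is (D, R), giving (6, 9).
Player I earns 6 sequentially versus 6 at the Nash outcome: unchanged.

unchanged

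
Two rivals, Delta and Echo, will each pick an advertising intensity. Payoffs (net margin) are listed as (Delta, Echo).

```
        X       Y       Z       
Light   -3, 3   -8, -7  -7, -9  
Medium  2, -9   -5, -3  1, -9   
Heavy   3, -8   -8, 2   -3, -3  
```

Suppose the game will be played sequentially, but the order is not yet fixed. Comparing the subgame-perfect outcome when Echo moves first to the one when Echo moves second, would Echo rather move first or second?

If Delta leads: Echo's best replies are Light→X, Medium→Y, Heavy→Y; Delta's induced payoffs -3, -5, -8; outcome (Light, X), payoffs (-3, 3).
If Echo leads: Delta's best replies are X→Heavy, Y→Medium, Z→Medium; Echo's induced payoffs -8, -3, -9; outcome (Medium, Y), payoffs (-5, -3).
Echo gets -3 moving first and 3 moving second, so Echo prefers to move second.

second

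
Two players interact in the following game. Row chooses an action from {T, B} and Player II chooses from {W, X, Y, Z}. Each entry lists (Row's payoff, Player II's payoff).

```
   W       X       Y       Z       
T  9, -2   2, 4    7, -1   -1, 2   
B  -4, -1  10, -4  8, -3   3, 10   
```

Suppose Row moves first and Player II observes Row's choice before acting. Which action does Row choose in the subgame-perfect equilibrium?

Backward induction with Row moving first.
- T → Player II plays X (best of -2, 4, -1, 2); Row gets 2.
- B → Player II plays Z (best of -1, -4, -3, 10); Row gets 3.
Row's induced payoffs are 2, 3, so Row commits to B. Subgame-perfect outcome: (B, Z) with payoffs (3, 10).

B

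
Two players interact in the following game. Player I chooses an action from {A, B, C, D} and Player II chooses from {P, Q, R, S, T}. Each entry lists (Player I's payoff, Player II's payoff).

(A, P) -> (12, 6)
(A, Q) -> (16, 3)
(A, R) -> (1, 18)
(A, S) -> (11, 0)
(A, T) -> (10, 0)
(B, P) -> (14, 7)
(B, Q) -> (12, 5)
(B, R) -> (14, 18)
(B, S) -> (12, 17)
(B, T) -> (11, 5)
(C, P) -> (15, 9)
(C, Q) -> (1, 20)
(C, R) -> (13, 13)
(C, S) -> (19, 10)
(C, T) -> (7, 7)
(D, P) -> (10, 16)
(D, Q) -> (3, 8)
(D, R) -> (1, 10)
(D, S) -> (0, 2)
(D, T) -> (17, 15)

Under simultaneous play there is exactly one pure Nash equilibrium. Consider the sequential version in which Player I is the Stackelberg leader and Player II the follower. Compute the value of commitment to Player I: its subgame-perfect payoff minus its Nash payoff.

Solve by backward induction (Player I leads).
- A → Player II plays R (best of 6, 3, 18, 0, 0); Player I gets 1.
- B → Player II plays R (best of 7, 5, 18, 17, 5); Player I gets 14.
- C → Player II plays Q (best of 9, 20, 13, 10, 7); Player I gets 1.
- D → Player II plays P (best of 16, 8, 10, 2, 15); Player I gets 10.
Player I's induced payoffs are 1, 14, 1, 10, so Player I commits to B. Subgame-perfect outcome: (B, R) with payoffs (14, 18).
Under simultaneous play:
Player I's best replies: P→C; Q→A; R→B; S→C; T→D.
Player II's best replies: A→R; B→R; C→Q; D→P.
Only (B, R) has each player best-responding; Nash payoffs (14, 18).
Player I's commitment gain: 14 − 14 = 0.

0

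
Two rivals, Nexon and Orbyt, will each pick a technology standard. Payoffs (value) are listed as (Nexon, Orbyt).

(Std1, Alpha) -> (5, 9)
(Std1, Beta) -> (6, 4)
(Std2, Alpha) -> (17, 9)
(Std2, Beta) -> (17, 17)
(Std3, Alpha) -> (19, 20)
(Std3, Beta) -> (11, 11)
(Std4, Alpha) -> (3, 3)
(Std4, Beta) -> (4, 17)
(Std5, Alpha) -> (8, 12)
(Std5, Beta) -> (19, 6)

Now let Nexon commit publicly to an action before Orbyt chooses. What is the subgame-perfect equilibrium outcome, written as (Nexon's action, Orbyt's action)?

Solve by backward induction (Nexon leads).
- Std1 → Orbyt plays Alpha (best of 9, 4); Nexon gets 5.
- Std2 → Orbyt plays Beta (best of 9, 17); Nexon gets 17.
- Std3 → Orbyt plays Alpha (best of 20, 11); Nexon gets 19.
- Std4 → Orbyt plays Beta (best of 3, 17); Nexon gets 4.
- Std5 → Orbyt plays Alpha (best of 12, 6); Nexon gets 8.
Nexon's induced payoffs are 5, 17, 19, 4, 8, so Nexon commits to Std3. Subgame-perfect outcome: (Std3, Alpha) with payoffs (19, 20).

(Std3, Alpha)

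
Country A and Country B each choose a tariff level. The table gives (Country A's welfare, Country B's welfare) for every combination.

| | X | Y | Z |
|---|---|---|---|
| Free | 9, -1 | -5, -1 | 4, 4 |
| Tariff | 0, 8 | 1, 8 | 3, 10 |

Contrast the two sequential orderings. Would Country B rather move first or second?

first

If Country A leads: Country B's best replies are Free→Z, Tariff→Z; Country A's induced payoffs 4, 3; outcome (Free, Z), payoffs (4, 4).
If Country B leads: Country A's best replies are X→Free, Y→Tariff, Z→Free; Country B's induced payoffs -1, 8, 4; outcome (Tariff, Y), payoffs (1, 8).
Country B gets 8 moving first and 4 moving second, so Country B prefers to move first.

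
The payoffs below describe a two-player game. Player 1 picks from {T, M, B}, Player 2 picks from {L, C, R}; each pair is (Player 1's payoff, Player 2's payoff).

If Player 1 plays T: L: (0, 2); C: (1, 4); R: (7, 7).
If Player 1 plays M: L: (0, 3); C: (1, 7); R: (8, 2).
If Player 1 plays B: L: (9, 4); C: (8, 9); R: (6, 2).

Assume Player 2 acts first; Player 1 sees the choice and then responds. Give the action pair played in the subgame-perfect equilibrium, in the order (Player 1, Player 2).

(B, C)

Solve by backward induction (Player 2 leads).
- L: Player 1 compares 0, 0, 9 and picks B; Player 2 would get 4.
- C: Player 1 compares 1, 1, 8 and picks B; Player 2 would get 9.
- R: Player 1 compares 7, 8, 6 and picks M; Player 2 would get 2.
Maximizing over 4, 9, 2, Player 2 chooses C. Subgame-perfect outcome: (B, C) with payoffs (8, 9).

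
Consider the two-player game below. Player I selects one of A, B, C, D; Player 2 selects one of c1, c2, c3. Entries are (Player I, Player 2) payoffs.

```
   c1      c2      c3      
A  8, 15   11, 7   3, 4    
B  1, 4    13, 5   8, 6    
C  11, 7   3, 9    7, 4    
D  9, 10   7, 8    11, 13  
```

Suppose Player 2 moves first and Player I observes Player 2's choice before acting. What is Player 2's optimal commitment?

c3

Solve by backward induction (Player 2 leads).
- c1 → Player I plays C (best of 8, 1, 11, 9); Player 2 gets 7.
- c2 → Player I plays B (best of 11, 13, 3, 7); Player 2 gets 5.
- c3 → Player I plays D (best of 3, 8, 7, 11); Player 2 gets 13.
Player 2's induced payoffs are 7, 5, 13, so Player 2 commits to c3. Subgame-perfect outcome: (D, c3) with payoffs (11, 13).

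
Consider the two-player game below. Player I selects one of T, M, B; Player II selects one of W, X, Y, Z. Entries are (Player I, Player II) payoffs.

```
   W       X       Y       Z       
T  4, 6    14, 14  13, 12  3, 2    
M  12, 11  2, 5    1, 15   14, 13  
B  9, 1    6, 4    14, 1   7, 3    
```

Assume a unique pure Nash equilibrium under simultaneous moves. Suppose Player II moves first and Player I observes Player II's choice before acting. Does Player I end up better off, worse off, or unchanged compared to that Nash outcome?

Solve by backward induction (Player II leads).
- W → Player I plays M (best of 4, 12, 9); Player II gets 11.
- X → Player I plays T (best of 14, 2, 6); Player II gets 14.
- Y → Player I plays B (best of 13, 1, 14); Player II gets 1.
- Z → Player I plays M (best of 3, 14, 7); Player II gets 13.
Player II's induced payoffs are 11, 14, 1, 13, so Player II commits to X. Subgame-perfect outcome: (T, X) with payoffs (14, 14).
Now find the simultaneous Nash equilibrium.
Player I's best replies: W→M; X→T; Y→B; Z→M.
Player II's best replies: T→X; M→Y; B→X.
The unique mutual best reply is (T, X), giving (14, 14).
Player I earns 14 sequentially versus 14 at the Nash outcome: unchanged.

unchanged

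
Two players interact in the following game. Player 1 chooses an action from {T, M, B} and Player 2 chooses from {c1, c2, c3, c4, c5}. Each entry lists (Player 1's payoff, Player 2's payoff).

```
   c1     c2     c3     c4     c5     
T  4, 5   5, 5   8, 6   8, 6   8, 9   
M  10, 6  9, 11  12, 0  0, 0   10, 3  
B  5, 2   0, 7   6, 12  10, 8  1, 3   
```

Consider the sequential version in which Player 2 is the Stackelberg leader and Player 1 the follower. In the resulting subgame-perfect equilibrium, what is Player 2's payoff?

Backward induction with Player 2 moving first.
- c1 → Player 1 plays M (best of 4, 10, 5); Player 2 gets 6.
- c2 → Player 1 plays M (best of 5, 9, 0); Player 2 gets 11.
- c3 → Player 1 plays M (best of 8, 12, 6); Player 2 gets 0.
- c4 → Player 1 plays B (best of 8, 0, 10); Player 2 gets 8.
- c5 → Player 1 plays M (best of 8, 10, 1); Player 2 gets 3.
Player 2's induced payoffs are 6, 11, 0, 8, 3, so Player 2 commits to c2. Subgame-perfect outcome: (M, c2) with payoffs (9, 11).

11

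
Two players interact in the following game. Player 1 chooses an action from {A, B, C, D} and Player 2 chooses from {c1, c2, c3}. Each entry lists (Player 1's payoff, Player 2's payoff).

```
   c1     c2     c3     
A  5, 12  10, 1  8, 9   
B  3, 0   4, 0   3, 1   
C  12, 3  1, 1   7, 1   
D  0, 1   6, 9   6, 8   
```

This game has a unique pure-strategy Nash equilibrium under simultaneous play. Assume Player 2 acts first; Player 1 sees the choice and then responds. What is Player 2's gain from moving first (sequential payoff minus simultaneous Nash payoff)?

6

Player 1 best-responds to each possible Player 2 move:
- c1: Player 1 compares 5, 3, 12, 0 and picks C; Player 2 would get 3.
- c2: Player 1 compares 10, 4, 1, 6 and picks A; Player 2 would get 1.
- c3: Player 1 compares 8, 3, 7, 6 and picks A; Player 2 would get 9.
Maximizing over 3, 1, 9, Player 2 chooses c3. Subgame-perfect outcome: (A, c3) with payoffs (8, 9).
Under simultaneous play:
Player 1's best replies: c1→C; c2→A; c3→A.
Player 2's best replies: A→c1; B→c3; C→c1; D→c2.
The unique mutual best reply is (C, c1), giving (12, 3).
Player 2's commitment gain: 9 − 3 = 6.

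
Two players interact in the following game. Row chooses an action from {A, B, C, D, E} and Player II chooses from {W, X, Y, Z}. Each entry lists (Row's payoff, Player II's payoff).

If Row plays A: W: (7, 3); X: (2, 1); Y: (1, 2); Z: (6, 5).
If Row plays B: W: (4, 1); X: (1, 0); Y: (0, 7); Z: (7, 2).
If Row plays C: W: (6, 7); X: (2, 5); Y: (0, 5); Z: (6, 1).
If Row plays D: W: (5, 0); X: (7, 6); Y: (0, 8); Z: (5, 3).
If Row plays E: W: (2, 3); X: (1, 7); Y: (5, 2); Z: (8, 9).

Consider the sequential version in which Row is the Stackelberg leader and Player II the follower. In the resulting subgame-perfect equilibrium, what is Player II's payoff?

Backward induction with Row moving first.
- A: Player II compares 3, 1, 2, 5 and picks Z; Row would get 6.
- B: Player II compares 1, 0, 7, 2 and picks Y; Row would get 0.
- C: Player II compares 7, 5, 5, 1 and picks W; Row would get 6.
- D: Player II compares 0, 6, 8, 3 and picks Y; Row would get 0.
- E: Player II compares 3, 7, 2, 9 and picks Z; Row would get 8.
Among 6, 0, 6, 0, 8, the best is 8 at E. Subgame-perfect outcome: (E, Z) with payoffs (8, 9).

9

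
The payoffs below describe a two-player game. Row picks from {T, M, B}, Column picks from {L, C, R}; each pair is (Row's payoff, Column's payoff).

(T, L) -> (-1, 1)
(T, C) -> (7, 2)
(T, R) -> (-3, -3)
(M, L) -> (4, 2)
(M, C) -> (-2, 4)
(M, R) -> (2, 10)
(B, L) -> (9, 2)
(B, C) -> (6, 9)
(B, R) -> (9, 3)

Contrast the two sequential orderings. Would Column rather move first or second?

If Row leads: Column's best replies are T→C, M→R, B→C; Row's induced payoffs 7, 2, 6; outcome (T, C), payoffs (7, 2).
If Column leads: Row's best replies are L→B, C→T, R→B; Column's induced payoffs 2, 2, 3; outcome (B, R), payoffs (9, 3).
Column gets 3 moving first and 2 moving second, so Column prefers to move first.

first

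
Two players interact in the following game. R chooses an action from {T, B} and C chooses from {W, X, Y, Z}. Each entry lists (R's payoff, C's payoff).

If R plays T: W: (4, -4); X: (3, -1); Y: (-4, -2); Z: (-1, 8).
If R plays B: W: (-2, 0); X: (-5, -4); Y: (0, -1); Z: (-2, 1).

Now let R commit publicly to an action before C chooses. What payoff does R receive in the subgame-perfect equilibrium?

C best-responds to each possible R move:
- T: BR = Z, leader payoff -1.
- B: BR = Z, leader payoff -2.
Maximizing over -1, -2, R chooses T. Subgame-perfect outcome: (T, Z) with payoffs (-1, 8).

-1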